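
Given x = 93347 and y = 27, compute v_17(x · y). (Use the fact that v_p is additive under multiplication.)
v_17(2520369) = 3

v_p(x) = 3 (factor: 93347 = 17^3 · 19); v_p(y) = 0 (factor: 27 = 17^0 · 27). Additivity: v_p(xy) = v_p(x) + v_p(y) = 3 + 0 = 3. (Direct check: xy = 2520369 = 17^3 · (513).)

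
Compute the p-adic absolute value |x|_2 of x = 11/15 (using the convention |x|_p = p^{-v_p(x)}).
|11/15|_2 = 1

Step 1 — compute v_2(x) by factoring powers of 2 out of the numerator and denominator: v_2(11/15) = 0. Step 2 — apply |x|_p = p^{-v_p(x)} = 2^{0} = 1.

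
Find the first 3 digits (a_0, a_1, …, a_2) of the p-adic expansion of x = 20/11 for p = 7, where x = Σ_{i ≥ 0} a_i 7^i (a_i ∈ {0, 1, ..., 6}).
(a_0, …, a_2) = (5, 4, 0)

v_7(20/11) = 0 (numerator and denominator both coprime to 7), so x ∈ ℤ_7^×. Compute digits iteratively via a_i = x_i mod 7, x_{i+1} = (x_i − a_i)/7, with x_0 = x:
  x_0 = 20/11;  a_0 = 5;  x_1 = (x_0 − 5)/7 = -5/11
  x_1 = -5/11;  a_1 = 4;  x_2 = (x_1 − 4)/7 = -7/11
  x_2 = -7/11;  a_2 = 0;  x_3 = (x_2 − 0)/7 = -1/11
Digits: (5, 4, 0).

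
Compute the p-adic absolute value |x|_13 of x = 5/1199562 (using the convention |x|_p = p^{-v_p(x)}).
|5/1199562|_13 = 28561

Step 1 — compute v_13(x) by factoring powers of 13 out of the numerator and denominator: v_13(5/1199562) = -4. Step 2 — apply |x|_p = p^{-v_p(x)} = 13^{4} = 28561.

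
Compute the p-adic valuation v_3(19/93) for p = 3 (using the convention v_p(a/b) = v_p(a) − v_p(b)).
v_3(19/93) = -1

Factor powers of 3 from the numerator and denominator of the reduced fraction: 19 = 3^0 · 19 and 93 = 3^1 · 31. Apply v_p(a/b) = v_p(a) − v_p(b): v_3(19/93) = 0 − 1 = -1.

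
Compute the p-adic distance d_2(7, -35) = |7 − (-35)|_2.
d_2(7, -35) = 1/2

Step 1 — x − y = 7 − (-35) = 42. Step 2 — v_2(42) = 1 (factor: 42 = (2^1 · 21); the sign does not affect v_p). Step 3 — |x − y|_2 = 2^{-1} = 1/2.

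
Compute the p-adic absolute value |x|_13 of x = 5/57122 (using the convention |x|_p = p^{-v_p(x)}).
|5/57122|_13 = 28561

Step 1 — compute v_13(x) by factoring powers of 13 out of the numerator and denominator: v_13(5/57122) = -4. Step 2 — apply |x|_p = p^{-v_p(x)} = 13^{4} = 28561.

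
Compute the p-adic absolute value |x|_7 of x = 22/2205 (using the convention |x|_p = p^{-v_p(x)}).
|22/2205|_7 = 49

Step 1 — compute v_7(x) by factoring powers of 7 out of the numerator and denominator: v_7(22/2205) = -2. Step 2 — apply |x|_p = p^{-v_p(x)} = 7^{2} = 49.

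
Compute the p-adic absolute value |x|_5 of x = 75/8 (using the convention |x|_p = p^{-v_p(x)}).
|75/8|_5 = 1/25

Step 1 — compute v_5(x) by factoring powers of 5 out of the numerator and denominator: v_5(75/8) = 2. Step 2 — apply |x|_p = p^{-v_p(x)} = 5^{-2} = 1/25.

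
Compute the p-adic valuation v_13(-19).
v_13(-19) = 0

v_13(n) is the largest exponent k such that 13^k divides n. Factor out: -19 = -13^0 · 19. (Sign doesn't affect v_p.) So v_13(-19) = 0.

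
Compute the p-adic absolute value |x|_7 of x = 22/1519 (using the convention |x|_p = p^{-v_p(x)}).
|22/1519|_7 = 49

Step 1 — compute v_7(x) by factoring powers of 7 out of the numerator and denominator: v_7(22/1519) = -2. Step 2 — apply |x|_p = p^{-v_p(x)} = 7^{2} = 49.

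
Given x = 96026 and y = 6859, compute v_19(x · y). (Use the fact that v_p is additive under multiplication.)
v_19(658642334) = 6

v_p(x) = 3 (factor: 96026 = 19^3 · 14); v_p(y) = 3 (factor: 6859 = 19^3 · 1). Additivity: v_p(xy) = v_p(x) + v_p(y) = 3 + 3 = 6. (Direct check: xy = 658642334 = 19^6 · (14).)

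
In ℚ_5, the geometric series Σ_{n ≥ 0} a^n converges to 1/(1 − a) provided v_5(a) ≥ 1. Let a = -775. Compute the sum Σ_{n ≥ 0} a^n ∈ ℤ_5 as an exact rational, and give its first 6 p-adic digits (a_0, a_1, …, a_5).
Σ a^n = 1/(1 − a) = 1/776;  first 6 digits = (1, 0, 4, 3, 4, 1)

v_5(a) = 2 ≥ 1, so the series converges in ℤ_5 to 1/(1 − a) = 1/(1 − (-775)) = 1/776. Expand this rational in ℤ_5: compute digits iteratively via d_i = x_i mod 5, x_{i+1} = (x_i − d_i)/5. The first 6 digits are (1, 0, 4, 3, 4, 1).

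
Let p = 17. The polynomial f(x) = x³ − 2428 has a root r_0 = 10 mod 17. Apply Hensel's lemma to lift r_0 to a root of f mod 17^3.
r_2 = 639 (mod 4913)

Hensel: r_{i+1} = r_i − f(r_i)/f′(r_i) mod 17^{i+2}, where f′(x) = 3x². Iterate:
  r_0 = 10 (mod 17)
  r_1 = 61 (mod 289)
  r_2 = 639 (mod 4913)
Final: r = 639 with f(r) ≡ 0 mod 17^3.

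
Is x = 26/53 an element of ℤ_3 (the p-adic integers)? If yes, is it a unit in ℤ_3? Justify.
x ∈ ℤ_3^× (unit); v_3(x) = 0

ℤ_3 = {x ∈ ℚ_3 : v_3(x) ≥ 0} and ℤ_3^× = {x ∈ ℤ_3 : v_3(x) = 0}. Here v_3(26/53) = v_3(num) − v_3(den) = 0; compare against these criteria.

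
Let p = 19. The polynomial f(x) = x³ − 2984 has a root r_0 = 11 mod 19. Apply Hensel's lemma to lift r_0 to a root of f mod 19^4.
r_3 = 107874 (mod 130321)

Hensel: r_{i+1} = r_i − f(r_i)/f′(r_i) mod 19^{i+2}, where f′(x) = 3x². Iterate:
  r_0 = 11 (mod 19)
  r_1 = 296 (mod 361)
  r_2 = 4989 (mod 6859)
  r_3 = 107874 (mod 130321)
Final: r = 107874 with f(r) ≡ 0 mod 19^4.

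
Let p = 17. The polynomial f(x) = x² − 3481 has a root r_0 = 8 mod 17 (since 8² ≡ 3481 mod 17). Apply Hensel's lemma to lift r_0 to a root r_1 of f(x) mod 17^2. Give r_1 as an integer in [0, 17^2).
r_1 = 59 (mod 289)

Hensel's recurrence: r_{i+1} = r_i − f(r_i)·(f′(r_i))^{-1} mod 17^{i+2}, with f′(x) = 2x. Iterate:
  r_0 = 8 (mod 17)
  r_1 = 59 (mod 289)
Final: r_1 = 59, and one checks f(r_1) ≡ 0 mod 17^2.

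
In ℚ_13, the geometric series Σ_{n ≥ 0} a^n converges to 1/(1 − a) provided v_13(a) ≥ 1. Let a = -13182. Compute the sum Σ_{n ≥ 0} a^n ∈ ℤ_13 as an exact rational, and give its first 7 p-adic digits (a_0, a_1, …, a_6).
Σ a^n = 1/(1 − a) = 1/13183;  first 7 digits = (1, 0, 0, 7, 12, 12, 9)

v_13(a) = 3 ≥ 1, so the series converges in ℤ_13 to 1/(1 − a) = 1/(1 − (-13182)) = 1/13183. Expand this rational in ℤ_13: compute digits iteratively via d_i = x_i mod 13, x_{i+1} = (x_i − d_i)/13. The first 7 digits are (1, 0, 0, 7, 12, 12, 9).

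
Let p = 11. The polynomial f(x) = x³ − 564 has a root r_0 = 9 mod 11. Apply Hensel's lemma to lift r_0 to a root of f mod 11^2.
r_1 = 86 (mod 121)

Hensel: r_{i+1} = r_i − f(r_i)/f′(r_i) mod 11^{i+2}, where f′(x) = 3x². Iterate:
  r_0 = 9 (mod 11)
  r_1 = 86 (mod 121)
Final: r = 86 with f(r) ≡ 0 mod 11^2.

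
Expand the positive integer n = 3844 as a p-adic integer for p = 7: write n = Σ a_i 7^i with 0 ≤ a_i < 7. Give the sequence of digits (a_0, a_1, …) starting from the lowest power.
(a_0, a_1, …) = (1, 3, 1, 4, 1)

Repeated division by 7 gives the digits low-to-high: 3844 = 1 + 3·7^1 + 1·7^2 + 4·7^3 + 1·7^4. Digit sequence: (1, 3, 1, 4, 1).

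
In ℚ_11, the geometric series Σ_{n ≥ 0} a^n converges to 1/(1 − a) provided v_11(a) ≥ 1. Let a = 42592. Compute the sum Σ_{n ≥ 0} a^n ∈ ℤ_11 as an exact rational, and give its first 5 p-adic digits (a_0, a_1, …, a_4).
Σ a^n = 1/(1 − a) = -1/42591;  first 5 digits = (1, 0, 0, 10, 2)

v_11(a) = 3 ≥ 1, so the series converges in ℤ_11 to 1/(1 − a) = 1/(1 − 42592) = -1/42591. Expand this rational in ℤ_11: compute digits iteratively via d_i = x_i mod 11, x_{i+1} = (x_i − d_i)/11. The first 5 digits are (1, 0, 0, 10, 2).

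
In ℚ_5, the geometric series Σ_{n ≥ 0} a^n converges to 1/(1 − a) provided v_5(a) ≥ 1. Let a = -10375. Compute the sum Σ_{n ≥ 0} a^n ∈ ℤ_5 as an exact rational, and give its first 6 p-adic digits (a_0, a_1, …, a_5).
Σ a^n = 1/(1 − a) = 1/10376;  first 6 digits = (1, 0, 0, 2, 3, 1)

v_5(a) = 3 ≥ 1, so the series converges in ℤ_5 to 1/(1 − a) = 1/(1 − (-10375)) = 1/10376. Expand this rational in ℤ_5: compute digits iteratively via d_i = x_i mod 5, x_{i+1} = (x_i − d_i)/5. The first 6 digits are (1, 0, 0, 2, 3, 1).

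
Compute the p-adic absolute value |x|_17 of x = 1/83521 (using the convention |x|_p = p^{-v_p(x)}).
|1/83521|_17 = 83521

Step 1 — compute v_17(x) by factoring powers of 17 out of the numerator and denominator: v_17(1/83521) = -4. Step 2 — apply |x|_p = p^{-v_p(x)} = 17^{4} = 83521.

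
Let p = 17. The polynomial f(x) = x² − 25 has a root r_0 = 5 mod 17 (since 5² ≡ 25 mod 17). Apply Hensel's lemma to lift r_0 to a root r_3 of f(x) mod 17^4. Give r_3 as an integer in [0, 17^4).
r_3 = 5 (mod 83521)

Hensel's recurrence: r_{i+1} = r_i − f(r_i)·(f′(r_i))^{-1} mod 17^{i+2}, with f′(x) = 2x. Iterate:
  r_0 = 5 (mod 17)
  r_1 = 5 (mod 289)
  r_2 = 5 (mod 4913)
  r_3 = 5 (mod 83521)
Final: r_3 = 5, and one checks f(r_3) ≡ 0 mod 17^4.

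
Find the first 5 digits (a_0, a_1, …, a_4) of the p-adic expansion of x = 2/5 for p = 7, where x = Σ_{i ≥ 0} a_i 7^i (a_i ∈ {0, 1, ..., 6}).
(a_0, …, a_4) = (6, 2, 1, 4, 5)

v_7(2/5) = 0 (numerator and denominator both coprime to 7), so x ∈ ℤ_7^×. Compute digits iteratively via a_i = x_i mod 7, x_{i+1} = (x_i − a_i)/7, with x_0 = x:
  x_0 = 2/5;  a_0 = 6;  x_1 = (x_0 − 6)/7 = -4/5
  x_1 = -4/5;  a_1 = 2;  x_2 = (x_1 − 2)/7 = -2/5
  x_2 = -2/5;  a_2 = 1;  x_3 = (x_2 − 1)/7 = -1/5
  x_3 = -1/5;  a_3 = 4;  x_4 = (x_3 − 4)/7 = -3/5
  x_4 = -3/5;  a_4 = 5;  x_5 = (x_4 − 5)/7 = -4/5
Digits: (6, 2, 1, 4, 5).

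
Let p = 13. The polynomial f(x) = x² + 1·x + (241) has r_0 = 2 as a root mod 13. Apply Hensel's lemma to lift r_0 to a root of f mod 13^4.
r_3 = 13912 (mod 28561)

Hensel: r_{i+1} = r_i − f(r_i)·(f′(r_i))^{-1} mod 13^{i+2}, f′(x) = 2x + 1. Iterate:
  r_0 = 2 (mod 13)
  r_1 = 54 (mod 169)
  r_2 = 730 (mod 2197)
  r_3 = 13912 (mod 28561)
Final: r = 13912 satisfies f(r) ≡ 0 mod 13^4.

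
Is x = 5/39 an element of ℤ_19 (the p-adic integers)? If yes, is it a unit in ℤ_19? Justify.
x ∈ ℤ_19^× (unit); v_19(x) = 0

ℤ_19 = {x ∈ ℚ_19 : v_19(x) ≥ 0} and ℤ_19^× = {x ∈ ℤ_19 : v_19(x) = 0}. Here v_19(5/39) = v_19(num) − v_19(den) = 0; compare against these criteria.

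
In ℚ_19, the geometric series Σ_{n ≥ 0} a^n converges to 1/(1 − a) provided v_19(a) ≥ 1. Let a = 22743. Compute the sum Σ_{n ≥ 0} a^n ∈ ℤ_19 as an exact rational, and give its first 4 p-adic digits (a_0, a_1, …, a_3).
Σ a^n = 1/(1 − a) = -1/22742;  first 4 digits = (1, 0, 6, 3)

v_19(a) = 2 ≥ 1, so the series converges in ℤ_19 to 1/(1 − a) = 1/(1 − 22743) = -1/22742. Expand this rational in ℤ_19: compute digits iteratively via d_i = x_i mod 19, x_{i+1} = (x_i − d_i)/19. The first 4 digits are (1, 0, 6, 3).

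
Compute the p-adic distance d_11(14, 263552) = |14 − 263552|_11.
d_11(14, 263552) = 1/14641

Step 1 — x − y = 14 − 263552 = -263538. Step 2 — v_11(-263538) = 4 (factor: -263538 = −(11^4 · 18); the sign does not affect v_p). Step 3 — |x − y|_11 = 11^{-4} = 1/14641.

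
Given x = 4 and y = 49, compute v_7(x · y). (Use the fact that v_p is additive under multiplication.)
v_7(196) = 2

v_p(x) = 0 (factor: 4 = 7^0 · 4); v_p(y) = 2 (factor: 49 = 7^2 · 1). Additivity: v_p(xy) = v_p(x) + v_p(y) = 0 + 2 = 2. (Direct check: xy = 196 = 7^2 · (4).)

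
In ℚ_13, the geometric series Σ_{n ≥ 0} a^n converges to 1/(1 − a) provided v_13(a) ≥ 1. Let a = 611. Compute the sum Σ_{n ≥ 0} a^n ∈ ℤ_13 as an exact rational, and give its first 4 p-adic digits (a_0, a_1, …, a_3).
Σ a^n = 1/(1 − a) = -1/610;  first 4 digits = (1, 8, 2, 6)

v_13(a) = 1 ≥ 1, so the series converges in ℤ_13 to 1/(1 − a) = 1/(1 − 611) = -1/610. Expand this rational in ℤ_13: compute digits iteratively via d_i = x_i mod 13, x_{i+1} = (x_i − d_i)/13. The first 4 digits are (1, 8, 2, 6).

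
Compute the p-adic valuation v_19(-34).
v_19(-34) = 0

v_19(n) is the largest exponent k such that 19^k divides n. Factor out: -34 = -19^0 · 34. (Sign doesn't affect v_p.) So v_19(-34) = 0.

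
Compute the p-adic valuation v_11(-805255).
v_11(-805255) = 5

v_11(n) is the largest exponent k such that 11^k divides n. Factor out: -805255 = -11^5 · 5. (Sign doesn't affect v_p.) So v_11(-805255) = 5.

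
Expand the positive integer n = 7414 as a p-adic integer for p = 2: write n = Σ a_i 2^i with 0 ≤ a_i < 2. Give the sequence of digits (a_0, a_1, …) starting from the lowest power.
(a_0, a_1, …) = (0, 1, 1, 0, 1, 1, 1, 1, 0, 0, 1, 1, 1)

Repeated division by 2 gives the digits low-to-high: 7414 = 1·2^1 + 1·2^2 + 1·2^4 + 1·2^5 + 1·2^6 + 1·2^7 + 1·2^10 + 1·2^11 + 1·2^12. Digit sequence: (0, 1, 1, 0, 1, 1, 1, 1, 0, 0, 1, 1, 1).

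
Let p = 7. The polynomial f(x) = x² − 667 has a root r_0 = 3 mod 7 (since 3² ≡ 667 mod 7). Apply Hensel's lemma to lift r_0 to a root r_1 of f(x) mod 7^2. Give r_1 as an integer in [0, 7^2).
r_1 = 31 (mod 49)

Hensel's recurrence: r_{i+1} = r_i − f(r_i)·(f′(r_i))^{-1} mod 7^{i+2}, with f′(x) = 2x. Iterate:
  r_0 = 3 (mod 7)
  r_1 = 31 (mod 49)
Final: r_1 = 31, and one checks f(r_1) ≡ 0 mod 7^2.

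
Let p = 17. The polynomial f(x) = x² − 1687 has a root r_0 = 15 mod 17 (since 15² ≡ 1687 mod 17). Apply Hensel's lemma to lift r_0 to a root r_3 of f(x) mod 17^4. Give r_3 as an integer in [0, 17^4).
r_3 = 77535 (mod 83521)

Hensel's recurrence: r_{i+1} = r_i − f(r_i)·(f′(r_i))^{-1} mod 17^{i+2}, with f′(x) = 2x. Iterate:
  r_0 = 15 (mod 17)
  r_1 = 83 (mod 289)
  r_2 = 3840 (mod 4913)
  r_3 = 77535 (mod 83521)
Final: r_3 = 77535, and one checks f(r_3) ≡ 0 mod 17^4.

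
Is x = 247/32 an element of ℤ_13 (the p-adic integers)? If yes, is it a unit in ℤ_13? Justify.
x ∈ ℤ_13 but not a unit; v_13(x) = 1 > 0

ℤ_13 = {x ∈ ℚ_13 : v_13(x) ≥ 0} and ℤ_13^× = {x ∈ ℤ_13 : v_13(x) = 0}. Here v_13(247/32) = v_13(num) − v_13(den) = 1; compare against these criteria.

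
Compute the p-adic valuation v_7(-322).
v_7(-322) = 1

v_7(n) is the largest exponent k such that 7^k divides n. Factor out: -322 = -7^1 · 46. (Sign doesn't affect v_p.) So v_7(-322) = 1.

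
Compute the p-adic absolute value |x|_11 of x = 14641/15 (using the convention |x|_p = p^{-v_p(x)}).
|14641/15|_11 = 1/14641

Step 1 — compute v_11(x) by factoring powers of 11 out of the numerator and denominator: v_11(14641/15) = 4. Step 2 — apply |x|_p = p^{-v_p(x)} = 11^{-4} = 1/14641.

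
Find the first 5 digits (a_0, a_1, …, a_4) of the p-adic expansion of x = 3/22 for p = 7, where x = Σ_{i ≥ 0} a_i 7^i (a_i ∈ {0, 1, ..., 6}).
(a_0, …, a_4) = (3, 5, 4, 6, 0)

v_7(3/22) = 0 (numerator and denominator both coprime to 7), so x ∈ ℤ_7^×. Compute digits iteratively via a_i = x_i mod 7, x_{i+1} = (x_i − a_i)/7, with x_0 = x:
  x_0 = 3/22;  a_0 = 3;  x_1 = (x_0 − 3)/7 = -9/22
  x_1 = -9/22;  a_1 = 5;  x_2 = (x_1 − 5)/7 = -17/22
  x_2 = -17/22;  a_2 = 4;  x_3 = (x_2 − 4)/7 = -15/22
  x_3 = -15/22;  a_3 = 6;  x_4 = (x_3 − 6)/7 = -21/22
  x_4 = -21/22;  a_4 = 0;  x_5 = (x_4 − 0)/7 = -3/22
Digits: (3, 5, 4, 6, 0).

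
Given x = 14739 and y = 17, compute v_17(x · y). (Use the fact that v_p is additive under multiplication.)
v_17(250563) = 4

v_p(x) = 3 (factor: 14739 = 17^3 · 3); v_p(y) = 1 (factor: 17 = 17^1 · 1). Additivity: v_p(xy) = v_p(x) + v_p(y) = 3 + 1 = 4. (Direct check: xy = 250563 = 17^4 · (3).)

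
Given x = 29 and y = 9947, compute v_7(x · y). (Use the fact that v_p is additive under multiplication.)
v_7(288463) = 3

v_p(x) = 0 (factor: 29 = 7^0 · 29); v_p(y) = 3 (factor: 9947 = 7^3 · 29). Additivity: v_p(xy) = v_p(x) + v_p(y) = 0 + 3 = 3. (Direct check: xy = 288463 = 7^3 · (841).)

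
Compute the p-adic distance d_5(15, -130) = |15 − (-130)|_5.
d_5(15, -130) = 1/5

Step 1 — x − y = 15 − (-130) = 145. Step 2 — v_5(145) = 1 (factor: 145 = (5^1 · 29); the sign does not affect v_p). Step 3 — |x − y|_5 = 5^{-1} = 1/5.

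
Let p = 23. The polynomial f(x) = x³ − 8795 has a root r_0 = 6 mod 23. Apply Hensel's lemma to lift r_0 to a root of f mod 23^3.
r_2 = 12081 (mod 12167)

Hensel: r_{i+1} = r_i − f(r_i)/f′(r_i) mod 23^{i+2}, where f′(x) = 3x². Iterate:
  r_0 = 6 (mod 23)
  r_1 = 443 (mod 529)
  r_2 = 12081 (mod 12167)
Final: r = 12081 with f(r) ≡ 0 mod 23^3.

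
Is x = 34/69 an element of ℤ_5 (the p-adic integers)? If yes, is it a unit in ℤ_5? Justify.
x ∈ ℤ_5^× (unit); v_5(x) = 0

ℤ_5 = {x ∈ ℚ_5 : v_5(x) ≥ 0} and ℤ_5^× = {x ∈ ℤ_5 : v_5(x) = 0}. Here v_5(34/69) = v_5(num) − v_5(den) = 0; compare against these criteria.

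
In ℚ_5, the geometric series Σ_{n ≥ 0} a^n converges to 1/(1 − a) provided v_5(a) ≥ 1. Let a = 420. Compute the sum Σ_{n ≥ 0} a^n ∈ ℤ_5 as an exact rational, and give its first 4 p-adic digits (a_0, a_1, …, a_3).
Σ a^n = 1/(1 − a) = -1/419;  first 4 digits = (1, 4, 2, 3)

v_5(a) = 1 ≥ 1, so the series converges in ℤ_5 to 1/(1 − a) = 1/(1 − 420) = -1/419. Expand this rational in ℤ_5: compute digits iteratively via d_i = x_i mod 5, x_{i+1} = (x_i − d_i)/5. The first 4 digits are (1, 4, 2, 3).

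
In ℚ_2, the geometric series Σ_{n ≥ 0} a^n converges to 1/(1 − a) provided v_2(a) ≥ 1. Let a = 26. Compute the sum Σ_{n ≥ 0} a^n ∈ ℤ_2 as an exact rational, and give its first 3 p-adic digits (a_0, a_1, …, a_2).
Σ a^n = 1/(1 − a) = -1/25;  first 3 digits = (1, 1, 1)

v_2(a) = 1 ≥ 1, so the series converges in ℤ_2 to 1/(1 − a) = 1/(1 − 26) = -1/25. Expand this rational in ℤ_2: compute digits iteratively via d_i = x_i mod 2, x_{i+1} = (x_i − d_i)/2. The first 3 digits are (1, 1, 1).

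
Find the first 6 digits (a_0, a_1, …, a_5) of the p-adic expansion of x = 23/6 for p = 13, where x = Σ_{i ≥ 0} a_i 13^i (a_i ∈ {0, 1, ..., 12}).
(a_0, …, a_5) = (6, 2, 2, 2, 2, 2)

v_13(23/6) = 0 (numerator and denominator both coprime to 13), so x ∈ ℤ_13^×. Compute digits iteratively via a_i = x_i mod 13, x_{i+1} = (x_i − a_i)/13, with x_0 = x:
  x_0 = 23/6;  a_0 = 6;  x_1 = (x_0 − 6)/13 = -1/6
  x_1 = -1/6;  a_1 = 2;  x_2 = (x_1 − 2)/13 = -1/6
  x_2 = -1/6;  a_2 = 2;  x_3 = (x_2 − 2)/13 = -1/6
  x_3 = -1/6;  a_3 = 2;  x_4 = (x_3 − 2)/13 = -1/6
  x_4 = -1/6;  a_4 = 2;  x_5 = (x_4 − 2)/13 = -1/6
  x_5 = -1/6;  a_5 = 2;  x_6 = (x_5 − 2)/13 = -1/6
Digits: (6, 2, 2, 2, 2, 2).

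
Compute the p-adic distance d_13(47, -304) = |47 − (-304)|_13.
d_13(47, -304) = 1/13

Step 1 — x − y = 47 − (-304) = 351. Step 2 — v_13(351) = 1 (factor: 351 = (13^1 · 27); the sign does not affect v_p). Step 3 — |x − y|_13 = 13^{-1} = 1/13.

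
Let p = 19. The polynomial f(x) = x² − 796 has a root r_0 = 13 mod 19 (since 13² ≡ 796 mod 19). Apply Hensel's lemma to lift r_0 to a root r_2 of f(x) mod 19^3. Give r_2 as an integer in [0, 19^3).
r_2 = 773 (mod 6859)

Hensel's recurrence: r_{i+1} = r_i − f(r_i)·(f′(r_i))^{-1} mod 19^{i+2}, with f′(x) = 2x. Iterate:
  r_0 = 13 (mod 19)
  r_1 = 51 (mod 361)
  r_2 = 773 (mod 6859)
Final: r_2 = 773, and one checks f(r_2) ≡ 0 mod 19^3.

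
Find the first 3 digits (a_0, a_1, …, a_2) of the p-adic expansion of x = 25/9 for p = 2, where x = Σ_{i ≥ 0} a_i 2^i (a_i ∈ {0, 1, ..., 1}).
(a_0, …, a_2) = (1, 0, 0)

v_2(25/9) = 0 (numerator and denominator both coprime to 2), so x ∈ ℤ_2^×. Compute digits iteratively via a_i = x_i mod 2, x_{i+1} = (x_i − a_i)/2, with x_0 = x:
  x_0 = 25/9;  a_0 = 1;  x_1 = (x_0 − 1)/2 = 8/9
  x_1 = 8/9;  a_1 = 0;  x_2 = (x_1 − 0)/2 = 4/9
  x_2 = 4/9;  a_2 = 0;  x_3 = (x_2 − 0)/2 = 2/9
Digits: (1, 0, 0).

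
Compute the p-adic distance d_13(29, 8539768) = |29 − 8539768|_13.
d_13(29, 8539768) = 1/371293

Step 1 — x − y = 29 − 8539768 = -8539739. Step 2 — v_13(-8539739) = 5 (factor: -8539739 = −(13^5 · 23); the sign does not affect v_p). Step 3 — |x − y|_13 = 13^{-5} = 1/371293.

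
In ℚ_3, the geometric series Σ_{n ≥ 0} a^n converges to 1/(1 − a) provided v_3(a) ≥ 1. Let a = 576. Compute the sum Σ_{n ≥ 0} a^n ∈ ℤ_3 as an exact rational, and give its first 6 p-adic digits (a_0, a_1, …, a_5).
Σ a^n = 1/(1 − a) = -1/575;  first 6 digits = (1, 0, 1, 0, 2, 2)

v_3(a) = 2 ≥ 1, so the series converges in ℤ_3 to 1/(1 − a) = 1/(1 − 576) = -1/575. Expand this rational in ℤ_3: compute digits iteratively via d_i = x_i mod 3, x_{i+1} = (x_i − d_i)/3. The first 6 digits are (1, 0, 1, 0, 2, 2).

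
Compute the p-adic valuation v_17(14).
v_17(14) = 0

v_17(n) is the largest exponent k such that 17^k divides n. Factor out: 14 = 17^0 · 14. (Sign doesn't affect v_p.) So v_17(14) = 0.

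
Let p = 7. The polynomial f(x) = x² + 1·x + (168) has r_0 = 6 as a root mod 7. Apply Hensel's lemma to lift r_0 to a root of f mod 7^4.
r_3 = 1294 (mod 2401)

Hensel: r_{i+1} = r_i − f(r_i)·(f′(r_i))^{-1} mod 7^{i+2}, f′(x) = 2x + 1. Iterate:
  r_0 = 6 (mod 7)
  r_1 = 20 (mod 49)
  r_2 = 265 (mod 343)
  r_3 = 1294 (mod 2401)
Final: r = 1294 satisfies f(r) ≡ 0 mod 7^4.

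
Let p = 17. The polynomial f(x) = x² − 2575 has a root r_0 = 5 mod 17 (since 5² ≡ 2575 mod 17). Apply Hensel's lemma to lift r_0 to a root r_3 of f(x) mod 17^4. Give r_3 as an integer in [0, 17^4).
r_3 = 74822 (mod 83521)

Hensel's recurrence: r_{i+1} = r_i − f(r_i)·(f′(r_i))^{-1} mod 17^{i+2}, with f′(x) = 2x. Iterate:
  r_0 = 5 (mod 17)
  r_1 = 260 (mod 289)
  r_2 = 1127 (mod 4913)
  r_3 = 74822 (mod 83521)
Final: r_3 = 74822, and one checks f(r_3) ≡ 0 mod 17^4.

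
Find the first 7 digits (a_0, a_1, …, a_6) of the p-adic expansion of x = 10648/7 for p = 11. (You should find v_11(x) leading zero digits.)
(a_0, …, a_6) = (0, 0, 0, 9, 4, 9, 7)

v_11(10648/7) = 3, so a_0 = ... = a_2 = 0. Factor out: x = 11^3 · u with u = 8/7 a unit in ℤ_11. Expand u iteratively via a_{v+i} = u_i mod 11, u_{i+1} = (u_i − a_{v+i})/11:
  u_0 = 8/7;  a_3 = 9;  u_1 = (u_0 − 9)/11 = -5/7
  u_1 = -5/7;  a_4 = 4;  u_2 = (u_1 − 4)/11 = -3/7
  u_2 = -3/7;  a_5 = 9;  u_3 = (u_2 − 9)/11 = -6/7
  u_3 = -6/7;  a_6 = 7;  u_4 = (u_3 − 7)/11 = -5/7
Digits: (0, 0, 0, 9, 4, 9, 7).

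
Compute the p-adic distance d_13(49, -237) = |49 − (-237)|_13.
d_13(49, -237) = 1/13

Step 1 — x − y = 49 − (-237) = 286. Step 2 — v_13(286) = 1 (factor: 286 = (13^1 · 22); the sign does not affect v_p). Step 3 — |x − y|_13 = 13^{-1} = 1/13.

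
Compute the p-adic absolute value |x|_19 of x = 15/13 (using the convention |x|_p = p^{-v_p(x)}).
|15/13|_19 = 1

Step 1 — compute v_19(x) by factoring powers of 19 out of the numerator and denominator: v_19(15/13) = 0. Step 2 — apply |x|_p = p^{-v_p(x)} = 19^{0} = 1.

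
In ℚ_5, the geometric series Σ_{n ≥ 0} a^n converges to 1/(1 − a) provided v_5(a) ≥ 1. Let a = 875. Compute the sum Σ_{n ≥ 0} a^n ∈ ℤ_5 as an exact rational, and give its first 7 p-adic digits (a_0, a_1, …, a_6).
Σ a^n = 1/(1 − a) = -1/874;  first 7 digits = (1, 0, 0, 2, 1, 0, 4)

v_5(a) = 3 ≥ 1, so the series converges in ℤ_5 to 1/(1 − a) = 1/(1 − 875) = -1/874. Expand this rational in ℤ_5: compute digits iteratively via d_i = x_i mod 5, x_{i+1} = (x_i − d_i)/5. The first 7 digits are (1, 0, 0, 2, 1, 0, 4).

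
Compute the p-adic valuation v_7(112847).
v_7(112847) = 4

v_7(n) is the largest exponent k such that 7^k divides n. Factor out: 112847 = 7^4 · 47. (Sign doesn't affect v_p.) So v_7(112847) = 4.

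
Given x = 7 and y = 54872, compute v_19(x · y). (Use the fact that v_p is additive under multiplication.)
v_19(384104) = 3

v_p(x) = 0 (factor: 7 = 19^0 · 7); v_p(y) = 3 (factor: 54872 = 19^3 · 8). Additivity: v_p(xy) = v_p(x) + v_p(y) = 0 + 3 = 3. (Direct check: xy = 384104 = 19^3 · (56).)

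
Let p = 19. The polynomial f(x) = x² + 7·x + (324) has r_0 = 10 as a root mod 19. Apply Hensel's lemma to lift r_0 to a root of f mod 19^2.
r_1 = 219 (mod 361)

Hensel: r_{i+1} = r_i − f(r_i)·(f′(r_i))^{-1} mod 19^{i+2}, f′(x) = 2x + 7. Iterate:
  r_0 = 10 (mod 19)
  r_1 = 219 (mod 361)
Final: r = 219 satisfies f(r) ≡ 0 mod 19^2.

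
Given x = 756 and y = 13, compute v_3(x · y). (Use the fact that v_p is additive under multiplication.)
v_3(9828) = 3

v_p(x) = 3 (factor: 756 = 3^3 · 28); v_p(y) = 0 (factor: 13 = 3^0 · 13). Additivity: v_p(xy) = v_p(x) + v_p(y) = 3 + 0 = 3. (Direct check: xy = 9828 = 3^3 · (364).)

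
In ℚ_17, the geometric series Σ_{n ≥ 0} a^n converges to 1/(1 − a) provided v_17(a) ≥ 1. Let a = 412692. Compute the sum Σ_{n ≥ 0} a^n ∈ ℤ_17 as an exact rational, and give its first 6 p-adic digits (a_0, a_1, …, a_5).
Σ a^n = 1/(1 − a) = -1/412691;  first 6 digits = (1, 0, 0, 16, 4, 0)

v_17(a) = 3 ≥ 1, so the series converges in ℤ_17 to 1/(1 − a) = 1/(1 − 412692) = -1/412691. Expand this rational in ℤ_17: compute digits iteratively via d_i = x_i mod 17, x_{i+1} = (x_i − d_i)/17. The first 6 digits are (1, 0, 0, 16, 4, 0).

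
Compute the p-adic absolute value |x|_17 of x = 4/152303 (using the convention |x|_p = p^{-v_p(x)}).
|4/152303|_17 = 4913

Step 1 — compute v_17(x) by factoring powers of 17 out of the numerator and denominator: v_17(4/152303) = -3. Step 2 — apply |x|_p = p^{-v_p(x)} = 17^{3} = 4913.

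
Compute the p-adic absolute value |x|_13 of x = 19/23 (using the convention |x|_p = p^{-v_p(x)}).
|19/23|_13 = 1

Step 1 — compute v_13(x) by factoring powers of 13 out of the numerator and denominator: v_13(19/23) = 0. Step 2 — apply |x|_p = p^{-v_p(x)} = 13^{0} = 1.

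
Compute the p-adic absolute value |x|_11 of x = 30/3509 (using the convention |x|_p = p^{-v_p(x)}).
|30/3509|_11 = 121

Step 1 — compute v_11(x) by factoring powers of 11 out of the numerator and denominator: v_11(30/3509) = -2. Step 2 — apply |x|_p = p^{-v_p(x)} = 11^{2} = 121.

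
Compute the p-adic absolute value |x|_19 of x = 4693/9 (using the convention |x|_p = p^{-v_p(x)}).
|4693/9|_19 = 1/361

Step 1 — compute v_19(x) by factoring powers of 19 out of the numerator and denominator: v_19(4693/9) = 2. Step 2 — apply |x|_p = p^{-v_p(x)} = 19^{-2} = 1/361.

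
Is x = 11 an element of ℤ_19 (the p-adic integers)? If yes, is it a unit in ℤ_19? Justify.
x ∈ ℤ_19^× (unit); v_19(x) = 0

ℤ_19 = {x ∈ ℚ_19 : v_19(x) ≥ 0} and ℤ_19^× = {x ∈ ℤ_19 : v_19(x) = 0}. Here v_19(11) = v_19(num) − v_19(den) = 0; compare against these criteria.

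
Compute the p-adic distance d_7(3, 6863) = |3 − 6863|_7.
d_7(3, 6863) = 1/343

Step 1 — x − y = 3 − 6863 = -6860. Step 2 — v_7(-6860) = 3 (factor: -6860 = −(7^3 · 20); the sign does not affect v_p). Step 3 — |x − y|_7 = 7^{-3} = 1/343.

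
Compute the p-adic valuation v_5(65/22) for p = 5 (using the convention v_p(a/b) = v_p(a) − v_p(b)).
v_5(65/22) = 1

Factor powers of 5 from the numerator and denominator of the reduced fraction: 65 = 5^1 · 13 and 22 = 5^0 · 22. Apply v_p(a/b) = v_p(a) − v_p(b): v_5(65/22) = 1 − 0 = 1.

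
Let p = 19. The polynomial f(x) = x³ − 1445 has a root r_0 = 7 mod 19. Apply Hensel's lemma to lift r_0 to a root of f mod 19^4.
r_3 = 99928 (mod 130321)

Hensel: r_{i+1} = r_i − f(r_i)/f′(r_i) mod 19^{i+2}, where f′(x) = 3x². Iterate:
  r_0 = 7 (mod 19)
  r_1 = 292 (mod 361)
  r_2 = 3902 (mod 6859)
  r_3 = 99928 (mod 130321)
Final: r = 99928 with f(r) ≡ 0 mod 19^4.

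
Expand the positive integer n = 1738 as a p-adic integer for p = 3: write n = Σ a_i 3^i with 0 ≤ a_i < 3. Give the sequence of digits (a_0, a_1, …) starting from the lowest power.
(a_0, a_1, …) = (1, 0, 1, 1, 0, 1, 2)

Repeated division by 3 gives the digits low-to-high: 1738 = 1 + 1·3^2 + 1·3^3 + 1·3^5 + 2·3^6. Digit sequence: (1, 0, 1, 1, 0, 1, 2).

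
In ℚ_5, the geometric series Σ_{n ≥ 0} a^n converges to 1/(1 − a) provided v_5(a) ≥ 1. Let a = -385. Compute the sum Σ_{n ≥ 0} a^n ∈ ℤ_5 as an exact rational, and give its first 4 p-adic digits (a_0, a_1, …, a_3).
Σ a^n = 1/(1 − a) = 1/386;  first 4 digits = (1, 3, 3, 4)

v_5(a) = 1 ≥ 1, so the series converges in ℤ_5 to 1/(1 − a) = 1/(1 − (-385)) = 1/386. Expand this rational in ℤ_5: compute digits iteratively via d_i = x_i mod 5, x_{i+1} = (x_i − d_i)/5. The first 4 digits are (1, 3, 3, 4).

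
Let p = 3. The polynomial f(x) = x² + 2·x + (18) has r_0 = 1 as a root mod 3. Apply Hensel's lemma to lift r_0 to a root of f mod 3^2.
r_1 = 7 (mod 9)

Hensel: r_{i+1} = r_i − f(r_i)·(f′(r_i))^{-1} mod 3^{i+2}, f′(x) = 2x + 2. Iterate:
  r_0 = 1 (mod 3)
  r_1 = 7 (mod 9)
Final: r = 7 satisfies f(r) ≡ 0 mod 3^2.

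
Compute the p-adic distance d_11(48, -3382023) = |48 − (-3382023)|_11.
d_11(48, -3382023) = 1/161051

Step 1 — x − y = 48 − (-3382023) = 3382071. Step 2 — v_11(3382071) = 5 (factor: 3382071 = (11^5 · 21); the sign does not affect v_p). Step 3 — |x − y|_11 = 11^{-5} = 1/161051.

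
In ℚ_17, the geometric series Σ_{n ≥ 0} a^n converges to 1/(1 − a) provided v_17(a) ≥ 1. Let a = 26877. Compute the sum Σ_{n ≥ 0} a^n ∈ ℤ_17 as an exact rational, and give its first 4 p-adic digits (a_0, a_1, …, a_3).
Σ a^n = 1/(1 − a) = -1/26876;  first 4 digits = (1, 0, 8, 5)

v_17(a) = 2 ≥ 1, so the series converges in ℤ_17 to 1/(1 − a) = 1/(1 − 26877) = -1/26876. Expand this rational in ℤ_17: compute digits iteratively via d_i = x_i mod 17, x_{i+1} = (x_i − d_i)/17. The first 4 digits are (1, 0, 8, 5).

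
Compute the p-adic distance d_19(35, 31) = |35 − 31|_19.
d_19(35, 31) = 1

Step 1 — x − y = 35 − 31 = 4. Step 2 — v_19(4) = 0 (factor: 4 = (19^0 · 4); the sign does not affect v_p). Step 3 — |x − y|_19 = 19^{0} = 1.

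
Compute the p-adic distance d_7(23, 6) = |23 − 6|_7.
d_7(23, 6) = 1

Step 1 — x − y = 23 − 6 = 17. Step 2 — v_7(17) = 0 (factor: 17 = (7^0 · 17); the sign does not affect v_p). Step 3 — |x − y|_7 = 7^{0} = 1.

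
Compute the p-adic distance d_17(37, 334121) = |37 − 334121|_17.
d_17(37, 334121) = 1/83521

Step 1 — x − y = 37 − 334121 = -334084. Step 2 — v_17(-334084) = 4 (factor: -334084 = −(17^4 · 4); the sign does not affect v_p). Step 3 — |x − y|_17 = 17^{-4} = 1/83521.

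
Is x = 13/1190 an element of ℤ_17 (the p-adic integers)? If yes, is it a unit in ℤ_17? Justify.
x ∉ ℤ_17 (v_17(x) = -1 < 0)

ℤ_17 = {x ∈ ℚ_17 : v_17(x) ≥ 0} and ℤ_17^× = {x ∈ ℤ_17 : v_17(x) = 0}. Here v_17(13/1190) = v_17(num) − v_17(den) = -1; compare against these criteria.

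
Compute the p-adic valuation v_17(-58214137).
v_17(-58214137) = 5

v_17(n) is the largest exponent k such that 17^k divides n. Factor out: -58214137 = -17^5 · 41. (Sign doesn't affect v_p.) So v_17(-58214137) = 5.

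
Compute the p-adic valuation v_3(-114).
v_3(-114) = 1

v_3(n) is the largest exponent k such that 3^k divides n. Factor out: -114 = -3^1 · 38. (Sign doesn't affect v_p.) So v_3(-114) = 1.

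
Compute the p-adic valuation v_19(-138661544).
v_19(-138661544) = 5

v_19(n) is the largest exponent k such that 19^k divides n. Factor out: -138661544 = -19^5 · 56. (Sign doesn't affect v_p.) So v_19(-138661544) = 5.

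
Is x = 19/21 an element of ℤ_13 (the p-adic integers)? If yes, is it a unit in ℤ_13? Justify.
x ∈ ℤ_13^× (unit); v_13(x) = 0

ℤ_13 = {x ∈ ℚ_13 : v_13(x) ≥ 0} and ℤ_13^× = {x ∈ ℤ_13 : v_13(x) = 0}. Here v_13(19/21) = v_13(num) − v_13(den) = 0; compare against these criteria.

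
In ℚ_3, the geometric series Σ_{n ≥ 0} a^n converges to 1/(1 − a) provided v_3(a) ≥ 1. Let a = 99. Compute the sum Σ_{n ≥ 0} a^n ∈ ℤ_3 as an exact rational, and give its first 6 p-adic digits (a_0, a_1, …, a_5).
Σ a^n = 1/(1 − a) = -1/98;  first 6 digits = (1, 0, 2, 0, 2, 1)

v_3(a) = 2 ≥ 1, so the series converges in ℤ_3 to 1/(1 − a) = 1/(1 − 99) = -1/98. Expand this rational in ℤ_3: compute digits iteratively via d_i = x_i mod 3, x_{i+1} = (x_i − d_i)/3. The first 6 digits are (1, 0, 2, 0, 2, 1).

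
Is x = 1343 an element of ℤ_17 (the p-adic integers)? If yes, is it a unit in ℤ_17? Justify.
x ∈ ℤ_17 but not a unit; v_17(x) = 1 > 0

ℤ_17 = {x ∈ ℚ_17 : v_17(x) ≥ 0} and ℤ_17^× = {x ∈ ℤ_17 : v_17(x) = 0}. Here v_17(1343) = v_17(num) − v_17(den) = 1; compare against these criteria.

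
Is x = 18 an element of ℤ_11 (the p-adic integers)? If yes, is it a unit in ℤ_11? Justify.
x ∈ ℤ_11^× (unit); v_11(x) = 0

ℤ_11 = {x ∈ ℚ_11 : v_11(x) ≥ 0} and ℤ_11^× = {x ∈ ℤ_11 : v_11(x) = 0}. Here v_11(18) = v_11(num) − v_11(den) = 0; compare against these criteria.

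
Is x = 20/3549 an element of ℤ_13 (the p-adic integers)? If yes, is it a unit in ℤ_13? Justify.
x ∉ ℤ_13 (v_13(x) = -2 < 0)

ℤ_13 = {x ∈ ℚ_13 : v_13(x) ≥ 0} and ℤ_13^× = {x ∈ ℤ_13 : v_13(x) = 0}. Here v_13(20/3549) = v_13(num) − v_13(den) = -2; compare against these criteria.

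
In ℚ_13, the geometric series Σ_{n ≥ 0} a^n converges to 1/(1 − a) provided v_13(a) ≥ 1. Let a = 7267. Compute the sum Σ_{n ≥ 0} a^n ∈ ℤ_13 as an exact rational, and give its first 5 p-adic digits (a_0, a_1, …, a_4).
Σ a^n = 1/(1 − a) = -1/7266;  first 5 digits = (1, 0, 4, 3, 3)

v_13(a) = 2 ≥ 1, so the series converges in ℤ_13 to 1/(1 − a) = 1/(1 − 7267) = -1/7266. Expand this rational in ℤ_13: compute digits iteratively via d_i = x_i mod 13, x_{i+1} = (x_i − d_i)/13. The first 5 digits are (1, 0, 4, 3, 3).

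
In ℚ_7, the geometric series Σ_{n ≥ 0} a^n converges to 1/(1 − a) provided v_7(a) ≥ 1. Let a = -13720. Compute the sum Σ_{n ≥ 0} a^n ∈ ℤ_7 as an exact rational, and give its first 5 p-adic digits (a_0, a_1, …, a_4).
Σ a^n = 1/(1 − a) = 1/13721;  first 5 digits = (1, 0, 0, 2, 1)

v_7(a) = 3 ≥ 1, so the series converges in ℤ_7 to 1/(1 − a) = 1/(1 − (-13720)) = 1/13721. Expand this rational in ℤ_7: compute digits iteratively via d_i = x_i mod 7, x_{i+1} = (x_i − d_i)/7. The first 5 digits are (1, 0, 0, 2, 1).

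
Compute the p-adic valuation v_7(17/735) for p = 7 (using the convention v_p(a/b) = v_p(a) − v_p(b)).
v_7(17/735) = -2

Factor powers of 7 from the numerator and denominator of the reduced fraction: 17 = 7^0 · 17 and 735 = 7^2 · 15. Apply v_p(a/b) = v_p(a) − v_p(b): v_7(17/735) = 0 − 2 = -2.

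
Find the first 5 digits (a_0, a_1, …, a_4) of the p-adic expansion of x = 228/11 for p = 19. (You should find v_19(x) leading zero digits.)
(a_0, …, a_4) = (0, 8, 10, 15, 13)

v_19(228/11) = 1, so a_0 = ... = a_0 = 0. Factor out: x = 19^1 · u with u = 12/11 a unit in ℤ_19. Expand u iteratively via a_{v+i} = u_i mod 19, u_{i+1} = (u_i − a_{v+i})/19:
  u_0 = 12/11;  a_1 = 8;  u_1 = (u_0 − 8)/19 = -4/11
  u_1 = -4/11;  a_2 = 10;  u_2 = (u_1 − 10)/19 = -6/11
  u_2 = -6/11;  a_3 = 15;  u_3 = (u_2 − 15)/19 = -9/11
  u_3 = -9/11;  a_4 = 13;  u_4 = (u_3 − 13)/19 = -8/11
Digits: (0, 8, 10, 15, 13).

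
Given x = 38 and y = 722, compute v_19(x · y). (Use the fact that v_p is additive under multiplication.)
v_19(27436) = 3

v_p(x) = 1 (factor: 38 = 19^1 · 2); v_p(y) = 2 (factor: 722 = 19^2 · 2). Additivity: v_p(xy) = v_p(x) + v_p(y) = 1 + 2 = 3. (Direct check: xy = 27436 = 19^3 · (4).)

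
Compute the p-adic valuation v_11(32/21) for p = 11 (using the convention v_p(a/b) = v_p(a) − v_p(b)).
v_11(32/21) = 0

Factor powers of 11 from the numerator and denominator of the reduced fraction: 32 = 11^0 · 32 and 21 = 11^0 · 21. Apply v_p(a/b) = v_p(a) − v_p(b): v_11(32/21) = 0 − 0 = 0.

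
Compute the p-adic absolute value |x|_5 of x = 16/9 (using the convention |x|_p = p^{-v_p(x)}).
|16/9|_5 = 1

Step 1 — compute v_5(x) by factoring powers of 5 out of the numerator and denominator: v_5(16/9) = 0. Step 2 — apply |x|_p = p^{-v_p(x)} = 5^{0} = 1.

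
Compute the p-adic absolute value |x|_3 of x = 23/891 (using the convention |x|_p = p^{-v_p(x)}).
|23/891|_3 = 81

Step 1 — compute v_3(x) by factoring powers of 3 out of the numerator and denominator: v_3(23/891) = -4. Step 2 — apply |x|_p = p^{-v_p(x)} = 3^{4} = 81.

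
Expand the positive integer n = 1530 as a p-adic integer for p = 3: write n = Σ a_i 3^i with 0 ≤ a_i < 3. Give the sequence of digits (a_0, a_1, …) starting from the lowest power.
(a_0, a_1, …) = (0, 0, 2, 2, 0, 0, 2)

Repeated division by 3 gives the digits low-to-high: 1530 = 2·3^2 + 2·3^3 + 2·3^6. Digit sequence: (0, 0, 2, 2, 0, 0, 2).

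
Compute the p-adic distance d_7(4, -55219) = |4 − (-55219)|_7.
d_7(4, -55219) = 1/2401

Step 1 — x − y = 4 − (-55219) = 55223. Step 2 — v_7(55223) = 4 (factor: 55223 = (7^4 · 23); the sign does not affect v_p). Step 3 — |x − y|_7 = 7^{-4} = 1/2401.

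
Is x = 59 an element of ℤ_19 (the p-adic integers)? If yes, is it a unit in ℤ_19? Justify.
x ∈ ℤ_19^× (unit); v_19(x) = 0

ℤ_19 = {x ∈ ℚ_19 : v_19(x) ≥ 0} and ℤ_19^× = {x ∈ ℤ_19 : v_19(x) = 0}. Here v_19(59) = v_19(num) − v_19(den) = 0; compare against these criteria.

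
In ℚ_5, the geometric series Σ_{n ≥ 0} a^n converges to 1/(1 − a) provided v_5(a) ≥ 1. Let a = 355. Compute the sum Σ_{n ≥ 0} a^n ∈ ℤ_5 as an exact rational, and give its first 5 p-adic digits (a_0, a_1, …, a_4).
Σ a^n = 1/(1 − a) = -1/354;  first 5 digits = (1, 1, 0, 2, 0)

v_5(a) = 1 ≥ 1, so the series converges in ℤ_5 to 1/(1 − a) = 1/(1 − 355) = -1/354. Expand this rational in ℤ_5: compute digits iteratively via d_i = x_i mod 5, x_{i+1} = (x_i − d_i)/5. The first 5 digits are (1, 1, 0, 2, 0).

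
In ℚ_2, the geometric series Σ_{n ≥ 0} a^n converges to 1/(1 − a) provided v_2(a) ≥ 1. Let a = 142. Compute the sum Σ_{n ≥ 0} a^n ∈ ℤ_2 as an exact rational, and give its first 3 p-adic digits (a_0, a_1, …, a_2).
Σ a^n = 1/(1 − a) = -1/141;  first 3 digits = (1, 1, 0)

v_2(a) = 1 ≥ 1, so the series converges in ℤ_2 to 1/(1 − a) = 1/(1 − 142) = -1/141. Expand this rational in ℤ_2: compute digits iteratively via d_i = x_i mod 2, x_{i+1} = (x_i − d_i)/2. The first 3 digits are (1, 1, 0).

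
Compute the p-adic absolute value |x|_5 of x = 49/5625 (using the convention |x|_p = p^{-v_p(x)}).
|49/5625|_5 = 625

Step 1 — compute v_5(x) by factoring powers of 5 out of the numerator and denominator: v_5(49/5625) = -4. Step 2 — apply |x|_p = p^{-v_p(x)} = 5^{4} = 625.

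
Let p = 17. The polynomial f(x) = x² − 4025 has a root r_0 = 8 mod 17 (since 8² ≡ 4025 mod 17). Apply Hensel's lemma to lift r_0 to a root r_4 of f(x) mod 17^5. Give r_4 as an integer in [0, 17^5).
r_4 = 785884 (mod 1419857)

Hensel's recurrence: r_{i+1} = r_i − f(r_i)·(f′(r_i))^{-1} mod 17^{i+2}, with f′(x) = 2x. Iterate:
  r_0 = 8 (mod 17)
  r_1 = 93 (mod 289)
  r_2 = 4717 (mod 4913)
  r_3 = 34195 (mod 83521)
  r_4 = 785884 (mod 1419857)
Final: r_4 = 785884, and one checks f(r_4) ≡ 0 mod 17^5.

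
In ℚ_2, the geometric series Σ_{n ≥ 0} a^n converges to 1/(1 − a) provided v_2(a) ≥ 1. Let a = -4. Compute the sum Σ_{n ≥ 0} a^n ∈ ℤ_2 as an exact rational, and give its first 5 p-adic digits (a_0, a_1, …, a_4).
Σ a^n = 1/(1 − a) = 1/5;  first 5 digits = (1, 0, 1, 1, 0)

v_2(a) = 2 ≥ 1, so the series converges in ℤ_2 to 1/(1 − a) = 1/(1 − (-4)) = 1/5. Expand this rational in ℤ_2: compute digits iteratively via d_i = x_i mod 2, x_{i+1} = (x_i − d_i)/2. The first 5 digits are (1, 0, 1, 1, 0).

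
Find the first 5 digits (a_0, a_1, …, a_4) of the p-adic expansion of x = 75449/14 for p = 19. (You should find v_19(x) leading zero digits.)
(a_0, …, a_4) = (0, 0, 0, 13, 17)

v_19(75449/14) = 3, so a_0 = ... = a_2 = 0. Factor out: x = 19^3 · u with u = 11/14 a unit in ℤ_19. Expand u iteratively via a_{v+i} = u_i mod 19, u_{i+1} = (u_i − a_{v+i})/19:
  u_0 = 11/14;  a_3 = 13;  u_1 = (u_0 − 13)/19 = -9/14
  u_1 = -9/14;  a_4 = 17;  u_2 = (u_1 − 17)/19 = -13/14
Digits: (0, 0, 0, 13, 17).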